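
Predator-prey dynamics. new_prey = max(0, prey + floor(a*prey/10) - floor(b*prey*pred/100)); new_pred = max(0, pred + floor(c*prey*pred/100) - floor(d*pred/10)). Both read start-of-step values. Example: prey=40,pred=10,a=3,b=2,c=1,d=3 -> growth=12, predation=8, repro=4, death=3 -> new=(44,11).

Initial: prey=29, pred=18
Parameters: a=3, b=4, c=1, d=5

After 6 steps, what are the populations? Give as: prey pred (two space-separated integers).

Answer: 18 1

Derivation:
Step 1: prey: 29+8-20=17; pred: 18+5-9=14
Step 2: prey: 17+5-9=13; pred: 14+2-7=9
Step 3: prey: 13+3-4=12; pred: 9+1-4=6
Step 4: prey: 12+3-2=13; pred: 6+0-3=3
Step 5: prey: 13+3-1=15; pred: 3+0-1=2
Step 6: prey: 15+4-1=18; pred: 2+0-1=1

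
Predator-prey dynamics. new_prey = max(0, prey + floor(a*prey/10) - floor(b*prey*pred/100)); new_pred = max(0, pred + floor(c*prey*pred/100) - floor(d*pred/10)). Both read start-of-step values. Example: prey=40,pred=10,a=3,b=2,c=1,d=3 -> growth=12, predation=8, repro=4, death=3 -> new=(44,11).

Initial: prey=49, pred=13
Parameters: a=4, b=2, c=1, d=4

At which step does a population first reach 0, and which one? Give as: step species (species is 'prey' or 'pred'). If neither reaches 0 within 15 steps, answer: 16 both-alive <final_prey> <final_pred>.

Step 1: prey: 49+19-12=56; pred: 13+6-5=14
Step 2: prey: 56+22-15=63; pred: 14+7-5=16
Step 3: prey: 63+25-20=68; pred: 16+10-6=20
Step 4: prey: 68+27-27=68; pred: 20+13-8=25
Step 5: prey: 68+27-34=61; pred: 25+17-10=32
Step 6: prey: 61+24-39=46; pred: 32+19-12=39
Step 7: prey: 46+18-35=29; pred: 39+17-15=41
Step 8: prey: 29+11-23=17; pred: 41+11-16=36
Step 9: prey: 17+6-12=11; pred: 36+6-14=28
Step 10: prey: 11+4-6=9; pred: 28+3-11=20
Step 11: prey: 9+3-3=9; pred: 20+1-8=13
Step 12: prey: 9+3-2=10; pred: 13+1-5=9
Step 13: prey: 10+4-1=13; pred: 9+0-3=6
Step 14: prey: 13+5-1=17; pred: 6+0-2=4
Step 15: prey: 17+6-1=22; pred: 4+0-1=3
No extinction within 15 steps

Answer: 16 both-alive 22 3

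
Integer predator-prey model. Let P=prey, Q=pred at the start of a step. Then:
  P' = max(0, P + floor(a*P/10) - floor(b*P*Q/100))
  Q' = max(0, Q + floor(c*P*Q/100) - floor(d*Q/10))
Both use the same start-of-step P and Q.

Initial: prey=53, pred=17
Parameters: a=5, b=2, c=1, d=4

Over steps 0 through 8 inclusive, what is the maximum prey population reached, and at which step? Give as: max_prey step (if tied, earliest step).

Step 1: prey: 53+26-18=61; pred: 17+9-6=20
Step 2: prey: 61+30-24=67; pred: 20+12-8=24
Step 3: prey: 67+33-32=68; pred: 24+16-9=31
Step 4: prey: 68+34-42=60; pred: 31+21-12=40
Step 5: prey: 60+30-48=42; pred: 40+24-16=48
Step 6: prey: 42+21-40=23; pred: 48+20-19=49
Step 7: prey: 23+11-22=12; pred: 49+11-19=41
Step 8: prey: 12+6-9=9; pred: 41+4-16=29
Max prey = 68 at step 3

Answer: 68 3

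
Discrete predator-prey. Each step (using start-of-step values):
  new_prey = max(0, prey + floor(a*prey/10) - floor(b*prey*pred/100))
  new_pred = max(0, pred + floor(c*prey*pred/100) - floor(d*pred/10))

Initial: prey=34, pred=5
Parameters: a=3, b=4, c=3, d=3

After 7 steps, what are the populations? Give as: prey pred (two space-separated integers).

Step 1: prey: 34+10-6=38; pred: 5+5-1=9
Step 2: prey: 38+11-13=36; pred: 9+10-2=17
Step 3: prey: 36+10-24=22; pred: 17+18-5=30
Step 4: prey: 22+6-26=2; pred: 30+19-9=40
Step 5: prey: 2+0-3=0; pred: 40+2-12=30
Step 6: prey: 0+0-0=0; pred: 30+0-9=21
Step 7: prey: 0+0-0=0; pred: 21+0-6=15

Answer: 0 15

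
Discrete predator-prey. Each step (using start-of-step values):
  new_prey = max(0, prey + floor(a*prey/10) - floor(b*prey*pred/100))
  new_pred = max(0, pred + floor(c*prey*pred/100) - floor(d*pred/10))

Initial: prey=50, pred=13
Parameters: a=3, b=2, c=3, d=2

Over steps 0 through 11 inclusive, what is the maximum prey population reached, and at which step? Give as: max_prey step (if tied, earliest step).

Answer: 52 1

Derivation:
Step 1: prey: 50+15-13=52; pred: 13+19-2=30
Step 2: prey: 52+15-31=36; pred: 30+46-6=70
Step 3: prey: 36+10-50=0; pred: 70+75-14=131
Step 4: prey: 0+0-0=0; pred: 131+0-26=105
Step 5: prey: 0+0-0=0; pred: 105+0-21=84
Step 6: prey: 0+0-0=0; pred: 84+0-16=68
Step 7: prey: 0+0-0=0; pred: 68+0-13=55
Step 8: prey: 0+0-0=0; pred: 55+0-11=44
Step 9: prey: 0+0-0=0; pred: 44+0-8=36
Step 10: prey: 0+0-0=0; pred: 36+0-7=29
Step 11: prey: 0+0-0=0; pred: 29+0-5=24
Max prey = 52 at step 1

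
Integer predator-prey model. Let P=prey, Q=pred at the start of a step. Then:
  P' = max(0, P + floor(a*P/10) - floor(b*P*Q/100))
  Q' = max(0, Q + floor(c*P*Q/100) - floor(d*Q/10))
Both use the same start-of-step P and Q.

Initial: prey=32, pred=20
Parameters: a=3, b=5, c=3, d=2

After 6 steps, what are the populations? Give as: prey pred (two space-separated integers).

Answer: 0 16

Derivation:
Step 1: prey: 32+9-32=9; pred: 20+19-4=35
Step 2: prey: 9+2-15=0; pred: 35+9-7=37
Step 3: prey: 0+0-0=0; pred: 37+0-7=30
Step 4: prey: 0+0-0=0; pred: 30+0-6=24
Step 5: prey: 0+0-0=0; pred: 24+0-4=20
Step 6: prey: 0+0-0=0; pred: 20+0-4=16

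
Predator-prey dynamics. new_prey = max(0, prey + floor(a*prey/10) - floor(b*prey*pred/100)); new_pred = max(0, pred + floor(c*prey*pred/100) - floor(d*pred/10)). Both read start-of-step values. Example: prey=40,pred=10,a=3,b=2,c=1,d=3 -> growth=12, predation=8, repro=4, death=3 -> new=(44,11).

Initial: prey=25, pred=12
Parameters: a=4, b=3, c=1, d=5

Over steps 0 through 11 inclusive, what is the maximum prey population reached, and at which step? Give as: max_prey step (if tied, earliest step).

Answer: 128 10

Derivation:
Step 1: prey: 25+10-9=26; pred: 12+3-6=9
Step 2: prey: 26+10-7=29; pred: 9+2-4=7
Step 3: prey: 29+11-6=34; pred: 7+2-3=6
Step 4: prey: 34+13-6=41; pred: 6+2-3=5
Step 5: prey: 41+16-6=51; pred: 5+2-2=5
Step 6: prey: 51+20-7=64; pred: 5+2-2=5
Step 7: prey: 64+25-9=80; pred: 5+3-2=6
Step 8: prey: 80+32-14=98; pred: 6+4-3=7
Step 9: prey: 98+39-20=117; pred: 7+6-3=10
Step 10: prey: 117+46-35=128; pred: 10+11-5=16
Step 11: prey: 128+51-61=118; pred: 16+20-8=28
Max prey = 128 at step 10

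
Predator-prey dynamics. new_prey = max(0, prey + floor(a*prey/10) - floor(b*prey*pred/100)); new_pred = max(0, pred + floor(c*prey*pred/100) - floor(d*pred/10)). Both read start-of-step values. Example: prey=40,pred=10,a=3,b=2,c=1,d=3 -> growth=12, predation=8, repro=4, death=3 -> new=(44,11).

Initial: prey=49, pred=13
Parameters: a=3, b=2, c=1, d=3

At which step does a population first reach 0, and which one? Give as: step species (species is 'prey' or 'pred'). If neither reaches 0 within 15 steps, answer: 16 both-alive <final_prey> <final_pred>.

Answer: 16 both-alive 17 5

Derivation:
Step 1: prey: 49+14-12=51; pred: 13+6-3=16
Step 2: prey: 51+15-16=50; pred: 16+8-4=20
Step 3: prey: 50+15-20=45; pred: 20+10-6=24
Step 4: prey: 45+13-21=37; pred: 24+10-7=27
Step 5: prey: 37+11-19=29; pred: 27+9-8=28
Step 6: prey: 29+8-16=21; pred: 28+8-8=28
Step 7: prey: 21+6-11=16; pred: 28+5-8=25
Step 8: prey: 16+4-8=12; pred: 25+4-7=22
Step 9: prey: 12+3-5=10; pred: 22+2-6=18
Step 10: prey: 10+3-3=10; pred: 18+1-5=14
Step 11: prey: 10+3-2=11; pred: 14+1-4=11
Step 12: prey: 11+3-2=12; pred: 11+1-3=9
Step 13: prey: 12+3-2=13; pred: 9+1-2=8
Step 14: prey: 13+3-2=14; pred: 8+1-2=7
Step 15: prey: 14+4-1=17; pred: 7+0-2=5
No extinction within 15 steps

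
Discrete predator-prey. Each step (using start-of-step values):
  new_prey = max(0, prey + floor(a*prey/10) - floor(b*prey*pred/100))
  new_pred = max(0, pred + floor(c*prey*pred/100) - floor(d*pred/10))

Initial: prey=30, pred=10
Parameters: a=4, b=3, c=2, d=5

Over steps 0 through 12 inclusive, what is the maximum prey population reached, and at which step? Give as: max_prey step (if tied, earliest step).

Answer: 36 2

Derivation:
Step 1: prey: 30+12-9=33; pred: 10+6-5=11
Step 2: prey: 33+13-10=36; pred: 11+7-5=13
Step 3: prey: 36+14-14=36; pred: 13+9-6=16
Step 4: prey: 36+14-17=33; pred: 16+11-8=19
Step 5: prey: 33+13-18=28; pred: 19+12-9=22
Step 6: prey: 28+11-18=21; pred: 22+12-11=23
Step 7: prey: 21+8-14=15; pred: 23+9-11=21
Step 8: prey: 15+6-9=12; pred: 21+6-10=17
Step 9: prey: 12+4-6=10; pred: 17+4-8=13
Step 10: prey: 10+4-3=11; pred: 13+2-6=9
Step 11: prey: 11+4-2=13; pred: 9+1-4=6
Step 12: prey: 13+5-2=16; pred: 6+1-3=4
Max prey = 36 at step 2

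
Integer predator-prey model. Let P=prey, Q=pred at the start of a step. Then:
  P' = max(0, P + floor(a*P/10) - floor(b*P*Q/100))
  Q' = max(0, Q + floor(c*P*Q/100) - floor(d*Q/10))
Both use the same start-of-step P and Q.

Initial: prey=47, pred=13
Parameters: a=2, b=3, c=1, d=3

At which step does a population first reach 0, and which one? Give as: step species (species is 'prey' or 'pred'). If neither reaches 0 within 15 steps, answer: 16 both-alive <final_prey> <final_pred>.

Step 1: prey: 47+9-18=38; pred: 13+6-3=16
Step 2: prey: 38+7-18=27; pred: 16+6-4=18
Step 3: prey: 27+5-14=18; pred: 18+4-5=17
Step 4: prey: 18+3-9=12; pred: 17+3-5=15
Step 5: prey: 12+2-5=9; pred: 15+1-4=12
Step 6: prey: 9+1-3=7; pred: 12+1-3=10
Step 7: prey: 7+1-2=6; pred: 10+0-3=7
Step 8: prey: 6+1-1=6; pred: 7+0-2=5
Step 9: prey: 6+1-0=7; pred: 5+0-1=4
Step 10: prey: 7+1-0=8; pred: 4+0-1=3
Step 11: prey: 8+1-0=9; pred: 3+0-0=3
Step 12: prey: 9+1-0=10; pred: 3+0-0=3
Step 13: prey: 10+2-0=12; pred: 3+0-0=3
Step 14: prey: 12+2-1=13; pred: 3+0-0=3
Step 15: prey: 13+2-1=14; pred: 3+0-0=3
No extinction within 15 steps

Answer: 16 both-alive 14 3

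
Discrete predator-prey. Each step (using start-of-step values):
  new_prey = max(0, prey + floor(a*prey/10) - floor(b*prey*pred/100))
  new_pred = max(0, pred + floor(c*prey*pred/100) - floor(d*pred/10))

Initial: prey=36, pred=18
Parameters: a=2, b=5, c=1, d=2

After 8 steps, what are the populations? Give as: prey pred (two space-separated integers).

Step 1: prey: 36+7-32=11; pred: 18+6-3=21
Step 2: prey: 11+2-11=2; pred: 21+2-4=19
Step 3: prey: 2+0-1=1; pred: 19+0-3=16
Step 4: prey: 1+0-0=1; pred: 16+0-3=13
Step 5: prey: 1+0-0=1; pred: 13+0-2=11
Step 6: prey: 1+0-0=1; pred: 11+0-2=9
Step 7: prey: 1+0-0=1; pred: 9+0-1=8
Step 8: prey: 1+0-0=1; pred: 8+0-1=7

Answer: 1 7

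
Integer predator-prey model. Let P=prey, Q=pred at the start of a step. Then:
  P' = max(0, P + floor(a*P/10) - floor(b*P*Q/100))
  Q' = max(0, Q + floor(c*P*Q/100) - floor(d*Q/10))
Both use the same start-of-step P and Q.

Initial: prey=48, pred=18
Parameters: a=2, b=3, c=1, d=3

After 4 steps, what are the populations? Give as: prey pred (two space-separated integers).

Step 1: prey: 48+9-25=32; pred: 18+8-5=21
Step 2: prey: 32+6-20=18; pred: 21+6-6=21
Step 3: prey: 18+3-11=10; pred: 21+3-6=18
Step 4: prey: 10+2-5=7; pred: 18+1-5=14

Answer: 7 14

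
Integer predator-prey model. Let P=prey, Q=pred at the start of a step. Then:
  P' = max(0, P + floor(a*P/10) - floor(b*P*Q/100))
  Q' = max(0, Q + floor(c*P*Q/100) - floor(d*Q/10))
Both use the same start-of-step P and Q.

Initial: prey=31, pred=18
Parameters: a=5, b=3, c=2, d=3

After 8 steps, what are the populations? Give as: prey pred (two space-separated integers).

Answer: 3 12

Derivation:
Step 1: prey: 31+15-16=30; pred: 18+11-5=24
Step 2: prey: 30+15-21=24; pred: 24+14-7=31
Step 3: prey: 24+12-22=14; pred: 31+14-9=36
Step 4: prey: 14+7-15=6; pred: 36+10-10=36
Step 5: prey: 6+3-6=3; pred: 36+4-10=30
Step 6: prey: 3+1-2=2; pred: 30+1-9=22
Step 7: prey: 2+1-1=2; pred: 22+0-6=16
Step 8: prey: 2+1-0=3; pred: 16+0-4=12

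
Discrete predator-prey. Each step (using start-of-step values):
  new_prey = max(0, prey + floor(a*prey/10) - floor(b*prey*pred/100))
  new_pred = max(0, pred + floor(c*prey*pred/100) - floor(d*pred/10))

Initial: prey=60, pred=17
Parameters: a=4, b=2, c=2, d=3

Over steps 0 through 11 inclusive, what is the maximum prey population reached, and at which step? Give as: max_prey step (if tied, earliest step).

Step 1: prey: 60+24-20=64; pred: 17+20-5=32
Step 2: prey: 64+25-40=49; pred: 32+40-9=63
Step 3: prey: 49+19-61=7; pred: 63+61-18=106
Step 4: prey: 7+2-14=0; pred: 106+14-31=89
Step 5: prey: 0+0-0=0; pred: 89+0-26=63
Step 6: prey: 0+0-0=0; pred: 63+0-18=45
Step 7: prey: 0+0-0=0; pred: 45+0-13=32
Step 8: prey: 0+0-0=0; pred: 32+0-9=23
Step 9: prey: 0+0-0=0; pred: 23+0-6=17
Step 10: prey: 0+0-0=0; pred: 17+0-5=12
Step 11: prey: 0+0-0=0; pred: 12+0-3=9
Max prey = 64 at step 1

Answer: 64 1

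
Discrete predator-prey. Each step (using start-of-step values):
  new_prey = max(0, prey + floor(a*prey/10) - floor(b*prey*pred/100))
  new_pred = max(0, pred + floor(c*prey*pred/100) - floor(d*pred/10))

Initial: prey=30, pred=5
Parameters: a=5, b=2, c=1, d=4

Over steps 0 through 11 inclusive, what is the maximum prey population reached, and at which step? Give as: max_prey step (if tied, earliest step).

Answer: 205 6

Derivation:
Step 1: prey: 30+15-3=42; pred: 5+1-2=4
Step 2: prey: 42+21-3=60; pred: 4+1-1=4
Step 3: prey: 60+30-4=86; pred: 4+2-1=5
Step 4: prey: 86+43-8=121; pred: 5+4-2=7
Step 5: prey: 121+60-16=165; pred: 7+8-2=13
Step 6: prey: 165+82-42=205; pred: 13+21-5=29
Step 7: prey: 205+102-118=189; pred: 29+59-11=77
Step 8: prey: 189+94-291=0; pred: 77+145-30=192
Step 9: prey: 0+0-0=0; pred: 192+0-76=116
Step 10: prey: 0+0-0=0; pred: 116+0-46=70
Step 11: prey: 0+0-0=0; pred: 70+0-28=42
Max prey = 205 at step 6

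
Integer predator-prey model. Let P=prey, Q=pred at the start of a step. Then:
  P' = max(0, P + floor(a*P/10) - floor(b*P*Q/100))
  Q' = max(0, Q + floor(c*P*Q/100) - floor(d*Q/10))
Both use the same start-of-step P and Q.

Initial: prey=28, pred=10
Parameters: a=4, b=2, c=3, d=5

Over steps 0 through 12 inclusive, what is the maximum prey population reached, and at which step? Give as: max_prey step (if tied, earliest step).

Step 1: prey: 28+11-5=34; pred: 10+8-5=13
Step 2: prey: 34+13-8=39; pred: 13+13-6=20
Step 3: prey: 39+15-15=39; pred: 20+23-10=33
Step 4: prey: 39+15-25=29; pred: 33+38-16=55
Step 5: prey: 29+11-31=9; pred: 55+47-27=75
Step 6: prey: 9+3-13=0; pred: 75+20-37=58
Step 7: prey: 0+0-0=0; pred: 58+0-29=29
Step 8: prey: 0+0-0=0; pred: 29+0-14=15
Step 9: prey: 0+0-0=0; pred: 15+0-7=8
Step 10: prey: 0+0-0=0; pred: 8+0-4=4
Step 11: prey: 0+0-0=0; pred: 4+0-2=2
Step 12: prey: 0+0-0=0; pred: 2+0-1=1
Max prey = 39 at step 2

Answer: 39 2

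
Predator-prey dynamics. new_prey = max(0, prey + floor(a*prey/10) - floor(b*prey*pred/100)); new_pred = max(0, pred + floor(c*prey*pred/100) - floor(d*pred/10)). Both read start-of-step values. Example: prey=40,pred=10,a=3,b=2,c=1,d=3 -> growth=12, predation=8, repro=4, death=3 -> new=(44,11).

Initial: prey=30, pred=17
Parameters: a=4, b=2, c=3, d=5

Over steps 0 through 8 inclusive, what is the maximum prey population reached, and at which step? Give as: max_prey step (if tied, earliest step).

Step 1: prey: 30+12-10=32; pred: 17+15-8=24
Step 2: prey: 32+12-15=29; pred: 24+23-12=35
Step 3: prey: 29+11-20=20; pred: 35+30-17=48
Step 4: prey: 20+8-19=9; pred: 48+28-24=52
Step 5: prey: 9+3-9=3; pred: 52+14-26=40
Step 6: prey: 3+1-2=2; pred: 40+3-20=23
Step 7: prey: 2+0-0=2; pred: 23+1-11=13
Step 8: prey: 2+0-0=2; pred: 13+0-6=7
Max prey = 32 at step 1

Answer: 32 1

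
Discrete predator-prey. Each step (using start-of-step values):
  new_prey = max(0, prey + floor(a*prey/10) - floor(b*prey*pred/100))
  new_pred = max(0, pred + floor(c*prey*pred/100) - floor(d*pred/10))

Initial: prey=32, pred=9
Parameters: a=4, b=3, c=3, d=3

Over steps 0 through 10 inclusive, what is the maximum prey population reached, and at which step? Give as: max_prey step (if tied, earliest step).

Step 1: prey: 32+12-8=36; pred: 9+8-2=15
Step 2: prey: 36+14-16=34; pred: 15+16-4=27
Step 3: prey: 34+13-27=20; pred: 27+27-8=46
Step 4: prey: 20+8-27=1; pred: 46+27-13=60
Step 5: prey: 1+0-1=0; pred: 60+1-18=43
Step 6: prey: 0+0-0=0; pred: 43+0-12=31
Step 7: prey: 0+0-0=0; pred: 31+0-9=22
Step 8: prey: 0+0-0=0; pred: 22+0-6=16
Step 9: prey: 0+0-0=0; pred: 16+0-4=12
Step 10: prey: 0+0-0=0; pred: 12+0-3=9
Max prey = 36 at step 1

Answer: 36 1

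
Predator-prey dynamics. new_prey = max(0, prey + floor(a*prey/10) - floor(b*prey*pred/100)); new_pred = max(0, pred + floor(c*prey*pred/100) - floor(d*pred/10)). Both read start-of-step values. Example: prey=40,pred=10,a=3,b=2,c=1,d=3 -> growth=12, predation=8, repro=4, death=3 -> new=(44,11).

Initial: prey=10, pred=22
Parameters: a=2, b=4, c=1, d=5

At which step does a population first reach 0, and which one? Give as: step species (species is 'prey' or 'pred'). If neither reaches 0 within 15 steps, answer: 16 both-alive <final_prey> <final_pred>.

Step 1: prey: 10+2-8=4; pred: 22+2-11=13
Step 2: prey: 4+0-2=2; pred: 13+0-6=7
Step 3: prey: 2+0-0=2; pred: 7+0-3=4
Step 4: prey: 2+0-0=2; pred: 4+0-2=2
Step 5: prey: 2+0-0=2; pred: 2+0-1=1
Step 6: prey: 2+0-0=2; pred: 1+0-0=1
Steps 7-15: state stable at prey=2, pred=1 (no change)
No extinction within 15 steps

Answer: 16 both-alive 2 1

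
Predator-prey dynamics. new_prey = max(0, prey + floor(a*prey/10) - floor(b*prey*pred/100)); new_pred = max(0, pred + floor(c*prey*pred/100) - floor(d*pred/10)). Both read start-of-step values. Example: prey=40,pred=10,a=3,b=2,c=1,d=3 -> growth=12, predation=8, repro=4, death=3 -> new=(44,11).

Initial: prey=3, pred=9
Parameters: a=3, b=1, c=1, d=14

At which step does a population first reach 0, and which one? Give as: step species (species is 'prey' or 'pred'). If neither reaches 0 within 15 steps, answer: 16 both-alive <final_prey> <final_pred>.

Step 1: prey: 3+0-0=3; pred: 9+0-12=0
First extinction: pred at step 1

Answer: 1 pred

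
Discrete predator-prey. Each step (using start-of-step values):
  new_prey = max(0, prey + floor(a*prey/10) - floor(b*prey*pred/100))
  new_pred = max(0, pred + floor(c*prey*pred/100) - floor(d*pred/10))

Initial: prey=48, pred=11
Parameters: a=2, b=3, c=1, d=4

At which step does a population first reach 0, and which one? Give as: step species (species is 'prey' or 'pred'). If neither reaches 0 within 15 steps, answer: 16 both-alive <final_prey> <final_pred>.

Step 1: prey: 48+9-15=42; pred: 11+5-4=12
Step 2: prey: 42+8-15=35; pred: 12+5-4=13
Step 3: prey: 35+7-13=29; pred: 13+4-5=12
Step 4: prey: 29+5-10=24; pred: 12+3-4=11
Step 5: prey: 24+4-7=21; pred: 11+2-4=9
Step 6: prey: 21+4-5=20; pred: 9+1-3=7
Step 7: prey: 20+4-4=20; pred: 7+1-2=6
Step 8: prey: 20+4-3=21; pred: 6+1-2=5
Step 9: prey: 21+4-3=22; pred: 5+1-2=4
Step 10: prey: 22+4-2=24; pred: 4+0-1=3
Step 11: prey: 24+4-2=26; pred: 3+0-1=2
Step 12: prey: 26+5-1=30; pred: 2+0-0=2
Step 13: prey: 30+6-1=35; pred: 2+0-0=2
Step 14: prey: 35+7-2=40; pred: 2+0-0=2
Step 15: prey: 40+8-2=46; pred: 2+0-0=2
No extinction within 15 steps

Answer: 16 both-alive 46 2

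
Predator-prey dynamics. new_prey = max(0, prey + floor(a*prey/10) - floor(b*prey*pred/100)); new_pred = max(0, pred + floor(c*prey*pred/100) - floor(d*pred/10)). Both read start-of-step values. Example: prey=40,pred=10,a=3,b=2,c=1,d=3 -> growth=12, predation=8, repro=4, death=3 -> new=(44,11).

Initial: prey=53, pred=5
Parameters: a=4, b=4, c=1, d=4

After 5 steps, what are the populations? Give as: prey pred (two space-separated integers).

Step 1: prey: 53+21-10=64; pred: 5+2-2=5
Step 2: prey: 64+25-12=77; pred: 5+3-2=6
Step 3: prey: 77+30-18=89; pred: 6+4-2=8
Step 4: prey: 89+35-28=96; pred: 8+7-3=12
Step 5: prey: 96+38-46=88; pred: 12+11-4=19

Answer: 88 19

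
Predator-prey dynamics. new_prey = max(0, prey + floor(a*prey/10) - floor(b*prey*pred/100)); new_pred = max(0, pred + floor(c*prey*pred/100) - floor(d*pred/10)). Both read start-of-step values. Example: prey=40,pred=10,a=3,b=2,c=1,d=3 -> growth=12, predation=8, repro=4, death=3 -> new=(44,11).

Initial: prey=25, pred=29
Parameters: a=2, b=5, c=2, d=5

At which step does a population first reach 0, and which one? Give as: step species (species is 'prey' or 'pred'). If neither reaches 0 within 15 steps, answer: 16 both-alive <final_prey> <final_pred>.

Step 1: prey: 25+5-36=0; pred: 29+14-14=29
First extinction: prey at step 1

Answer: 1 prey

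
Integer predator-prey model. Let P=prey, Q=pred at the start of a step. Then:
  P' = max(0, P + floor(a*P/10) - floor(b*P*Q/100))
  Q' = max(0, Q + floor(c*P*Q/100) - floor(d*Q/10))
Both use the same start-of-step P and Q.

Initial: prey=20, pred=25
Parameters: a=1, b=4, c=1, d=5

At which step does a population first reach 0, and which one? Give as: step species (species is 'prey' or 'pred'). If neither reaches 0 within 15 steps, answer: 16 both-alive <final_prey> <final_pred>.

Answer: 16 both-alive 1 1

Derivation:
Step 1: prey: 20+2-20=2; pred: 25+5-12=18
Step 2: prey: 2+0-1=1; pred: 18+0-9=9
Step 3: prey: 1+0-0=1; pred: 9+0-4=5
Step 4: prey: 1+0-0=1; pred: 5+0-2=3
Step 5: prey: 1+0-0=1; pred: 3+0-1=2
Step 6: prey: 1+0-0=1; pred: 2+0-1=1
Step 7: prey: 1+0-0=1; pred: 1+0-0=1
Steps 8-15: state stable at prey=1, pred=1 (no change)
No extinction within 15 steps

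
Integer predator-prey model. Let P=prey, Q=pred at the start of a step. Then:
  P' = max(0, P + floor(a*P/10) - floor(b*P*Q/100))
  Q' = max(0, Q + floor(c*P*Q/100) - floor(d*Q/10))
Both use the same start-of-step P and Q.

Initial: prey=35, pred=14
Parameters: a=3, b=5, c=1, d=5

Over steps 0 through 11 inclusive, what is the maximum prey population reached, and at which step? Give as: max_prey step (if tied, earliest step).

Step 1: prey: 35+10-24=21; pred: 14+4-7=11
Step 2: prey: 21+6-11=16; pred: 11+2-5=8
Step 3: prey: 16+4-6=14; pred: 8+1-4=5
Step 4: prey: 14+4-3=15; pred: 5+0-2=3
Step 5: prey: 15+4-2=17; pred: 3+0-1=2
Step 6: prey: 17+5-1=21; pred: 2+0-1=1
Step 7: prey: 21+6-1=26; pred: 1+0-0=1
Step 8: prey: 26+7-1=32; pred: 1+0-0=1
Step 9: prey: 32+9-1=40; pred: 1+0-0=1
Step 10: prey: 40+12-2=50; pred: 1+0-0=1
Step 11: prey: 50+15-2=63; pred: 1+0-0=1
Max prey = 63 at step 11

Answer: 63 11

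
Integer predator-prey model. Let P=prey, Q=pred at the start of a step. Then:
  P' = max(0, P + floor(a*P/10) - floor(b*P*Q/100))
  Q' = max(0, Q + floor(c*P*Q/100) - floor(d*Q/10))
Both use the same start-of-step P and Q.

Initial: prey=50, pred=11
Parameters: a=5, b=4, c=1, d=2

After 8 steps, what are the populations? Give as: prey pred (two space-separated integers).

Answer: 1 17

Derivation:
Step 1: prey: 50+25-22=53; pred: 11+5-2=14
Step 2: prey: 53+26-29=50; pred: 14+7-2=19
Step 3: prey: 50+25-38=37; pred: 19+9-3=25
Step 4: prey: 37+18-37=18; pred: 25+9-5=29
Step 5: prey: 18+9-20=7; pred: 29+5-5=29
Step 6: prey: 7+3-8=2; pred: 29+2-5=26
Step 7: prey: 2+1-2=1; pred: 26+0-5=21
Step 8: prey: 1+0-0=1; pred: 21+0-4=17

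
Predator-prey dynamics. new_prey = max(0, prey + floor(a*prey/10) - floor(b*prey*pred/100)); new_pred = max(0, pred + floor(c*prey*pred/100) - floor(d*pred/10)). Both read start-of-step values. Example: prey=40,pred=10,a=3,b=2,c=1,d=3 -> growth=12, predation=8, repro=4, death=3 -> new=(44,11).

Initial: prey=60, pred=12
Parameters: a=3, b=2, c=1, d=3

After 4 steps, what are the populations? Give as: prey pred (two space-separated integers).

Step 1: prey: 60+18-14=64; pred: 12+7-3=16
Step 2: prey: 64+19-20=63; pred: 16+10-4=22
Step 3: prey: 63+18-27=54; pred: 22+13-6=29
Step 4: prey: 54+16-31=39; pred: 29+15-8=36

Answer: 39 36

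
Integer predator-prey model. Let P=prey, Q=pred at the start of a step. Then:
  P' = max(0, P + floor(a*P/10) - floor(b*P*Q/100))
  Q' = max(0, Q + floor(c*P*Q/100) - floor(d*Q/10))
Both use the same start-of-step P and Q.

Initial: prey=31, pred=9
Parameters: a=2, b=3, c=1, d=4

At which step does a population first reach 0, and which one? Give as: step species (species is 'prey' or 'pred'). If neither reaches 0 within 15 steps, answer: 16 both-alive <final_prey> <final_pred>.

Answer: 16 both-alive 60 5

Derivation:
Step 1: prey: 31+6-8=29; pred: 9+2-3=8
Step 2: prey: 29+5-6=28; pred: 8+2-3=7
Step 3: prey: 28+5-5=28; pred: 7+1-2=6
Step 4: prey: 28+5-5=28; pred: 6+1-2=5
Step 5: prey: 28+5-4=29; pred: 5+1-2=4
Step 6: prey: 29+5-3=31; pred: 4+1-1=4
Step 7: prey: 31+6-3=34; pred: 4+1-1=4
Step 8: prey: 34+6-4=36; pred: 4+1-1=4
Step 9: prey: 36+7-4=39; pred: 4+1-1=4
Step 10: prey: 39+7-4=42; pred: 4+1-1=4
Step 11: prey: 42+8-5=45; pred: 4+1-1=4
Step 12: prey: 45+9-5=49; pred: 4+1-1=4
Step 13: prey: 49+9-5=53; pred: 4+1-1=4
Step 14: prey: 53+10-6=57; pred: 4+2-1=5
Step 15: prey: 57+11-8=60; pred: 5+2-2=5
No extinction within 15 steps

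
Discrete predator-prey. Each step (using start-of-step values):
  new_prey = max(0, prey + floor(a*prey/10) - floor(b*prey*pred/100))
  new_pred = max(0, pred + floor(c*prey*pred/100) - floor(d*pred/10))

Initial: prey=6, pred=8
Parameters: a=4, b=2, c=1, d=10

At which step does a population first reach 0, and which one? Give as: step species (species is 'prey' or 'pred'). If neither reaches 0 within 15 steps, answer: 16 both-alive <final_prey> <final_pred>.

Answer: 1 pred

Derivation:
Step 1: prey: 6+2-0=8; pred: 8+0-8=0
First extinction: pred at step 1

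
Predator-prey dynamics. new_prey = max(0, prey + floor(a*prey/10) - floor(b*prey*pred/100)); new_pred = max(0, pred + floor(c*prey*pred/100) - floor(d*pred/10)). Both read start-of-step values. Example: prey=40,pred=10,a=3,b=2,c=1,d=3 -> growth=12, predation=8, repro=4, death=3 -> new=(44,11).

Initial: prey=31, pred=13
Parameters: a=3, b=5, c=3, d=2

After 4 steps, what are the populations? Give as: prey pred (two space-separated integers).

Step 1: prey: 31+9-20=20; pred: 13+12-2=23
Step 2: prey: 20+6-23=3; pred: 23+13-4=32
Step 3: prey: 3+0-4=0; pred: 32+2-6=28
Step 4: prey: 0+0-0=0; pred: 28+0-5=23

Answer: 0 23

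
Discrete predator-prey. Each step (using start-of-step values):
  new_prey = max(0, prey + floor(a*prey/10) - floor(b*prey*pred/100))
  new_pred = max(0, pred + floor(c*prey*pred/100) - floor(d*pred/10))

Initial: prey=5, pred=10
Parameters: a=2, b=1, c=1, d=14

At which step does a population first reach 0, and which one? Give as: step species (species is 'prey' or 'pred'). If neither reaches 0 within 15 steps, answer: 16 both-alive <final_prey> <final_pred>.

Answer: 1 pred

Derivation:
Step 1: prey: 5+1-0=6; pred: 10+0-14=0
First extinction: pred at step 1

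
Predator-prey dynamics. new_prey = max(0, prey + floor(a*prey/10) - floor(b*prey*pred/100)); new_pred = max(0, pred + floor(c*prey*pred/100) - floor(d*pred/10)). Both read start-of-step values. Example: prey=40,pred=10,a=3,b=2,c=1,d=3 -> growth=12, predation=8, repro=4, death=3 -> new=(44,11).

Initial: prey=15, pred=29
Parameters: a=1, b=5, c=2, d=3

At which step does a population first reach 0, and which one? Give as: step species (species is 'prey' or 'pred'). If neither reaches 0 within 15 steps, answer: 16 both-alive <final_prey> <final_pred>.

Step 1: prey: 15+1-21=0; pred: 29+8-8=29
First extinction: prey at step 1

Answer: 1 prey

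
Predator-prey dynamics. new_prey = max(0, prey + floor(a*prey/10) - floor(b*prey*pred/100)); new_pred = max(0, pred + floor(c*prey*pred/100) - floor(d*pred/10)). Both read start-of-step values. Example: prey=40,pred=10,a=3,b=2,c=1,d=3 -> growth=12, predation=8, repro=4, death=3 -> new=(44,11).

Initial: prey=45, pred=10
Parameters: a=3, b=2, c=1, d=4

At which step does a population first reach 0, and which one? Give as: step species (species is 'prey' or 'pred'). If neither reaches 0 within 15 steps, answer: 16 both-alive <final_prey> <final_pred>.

Step 1: prey: 45+13-9=49; pred: 10+4-4=10
Step 2: prey: 49+14-9=54; pred: 10+4-4=10
Step 3: prey: 54+16-10=60; pred: 10+5-4=11
Step 4: prey: 60+18-13=65; pred: 11+6-4=13
Step 5: prey: 65+19-16=68; pred: 13+8-5=16
Step 6: prey: 68+20-21=67; pred: 16+10-6=20
Step 7: prey: 67+20-26=61; pred: 20+13-8=25
Step 8: prey: 61+18-30=49; pred: 25+15-10=30
Step 9: prey: 49+14-29=34; pred: 30+14-12=32
Step 10: prey: 34+10-21=23; pred: 32+10-12=30
Step 11: prey: 23+6-13=16; pred: 30+6-12=24
Step 12: prey: 16+4-7=13; pred: 24+3-9=18
Step 13: prey: 13+3-4=12; pred: 18+2-7=13
Step 14: prey: 12+3-3=12; pred: 13+1-5=9
Step 15: prey: 12+3-2=13; pred: 9+1-3=7
No extinction within 15 steps

Answer: 16 both-alive 13 7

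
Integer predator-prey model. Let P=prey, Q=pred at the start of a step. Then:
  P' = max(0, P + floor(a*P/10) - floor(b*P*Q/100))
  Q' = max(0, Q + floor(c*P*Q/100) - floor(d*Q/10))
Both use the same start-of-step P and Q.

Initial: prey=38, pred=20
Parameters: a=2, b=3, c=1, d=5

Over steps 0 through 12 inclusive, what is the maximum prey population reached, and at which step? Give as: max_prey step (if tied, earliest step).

Answer: 49 12

Derivation:
Step 1: prey: 38+7-22=23; pred: 20+7-10=17
Step 2: prey: 23+4-11=16; pred: 17+3-8=12
Step 3: prey: 16+3-5=14; pred: 12+1-6=7
Step 4: prey: 14+2-2=14; pred: 7+0-3=4
Step 5: prey: 14+2-1=15; pred: 4+0-2=2
Step 6: prey: 15+3-0=18; pred: 2+0-1=1
Step 7: prey: 18+3-0=21; pred: 1+0-0=1
Step 8: prey: 21+4-0=25; pred: 1+0-0=1
Step 9: prey: 25+5-0=30; pred: 1+0-0=1
Step 10: prey: 30+6-0=36; pred: 1+0-0=1
Step 11: prey: 36+7-1=42; pred: 1+0-0=1
Step 12: prey: 42+8-1=49; pred: 1+0-0=1
Max prey = 49 at step 12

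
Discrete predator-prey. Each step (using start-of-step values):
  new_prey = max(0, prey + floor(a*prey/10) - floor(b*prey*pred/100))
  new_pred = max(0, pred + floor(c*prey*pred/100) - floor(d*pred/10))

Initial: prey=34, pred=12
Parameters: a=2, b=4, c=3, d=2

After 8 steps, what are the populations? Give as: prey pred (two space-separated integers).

Answer: 0 12

Derivation:
Step 1: prey: 34+6-16=24; pred: 12+12-2=22
Step 2: prey: 24+4-21=7; pred: 22+15-4=33
Step 3: prey: 7+1-9=0; pred: 33+6-6=33
Step 4: prey: 0+0-0=0; pred: 33+0-6=27
Step 5: prey: 0+0-0=0; pred: 27+0-5=22
Step 6: prey: 0+0-0=0; pred: 22+0-4=18
Step 7: prey: 0+0-0=0; pred: 18+0-3=15
Step 8: prey: 0+0-0=0; pred: 15+0-3=12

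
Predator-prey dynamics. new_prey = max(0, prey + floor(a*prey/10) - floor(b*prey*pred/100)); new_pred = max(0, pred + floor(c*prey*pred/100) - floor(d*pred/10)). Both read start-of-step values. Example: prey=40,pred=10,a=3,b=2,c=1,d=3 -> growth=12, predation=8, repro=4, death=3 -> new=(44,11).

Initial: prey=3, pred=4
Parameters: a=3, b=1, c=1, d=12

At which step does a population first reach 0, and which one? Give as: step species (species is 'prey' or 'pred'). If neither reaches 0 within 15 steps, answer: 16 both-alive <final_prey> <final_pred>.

Step 1: prey: 3+0-0=3; pred: 4+0-4=0
First extinction: pred at step 1

Answer: 1 pred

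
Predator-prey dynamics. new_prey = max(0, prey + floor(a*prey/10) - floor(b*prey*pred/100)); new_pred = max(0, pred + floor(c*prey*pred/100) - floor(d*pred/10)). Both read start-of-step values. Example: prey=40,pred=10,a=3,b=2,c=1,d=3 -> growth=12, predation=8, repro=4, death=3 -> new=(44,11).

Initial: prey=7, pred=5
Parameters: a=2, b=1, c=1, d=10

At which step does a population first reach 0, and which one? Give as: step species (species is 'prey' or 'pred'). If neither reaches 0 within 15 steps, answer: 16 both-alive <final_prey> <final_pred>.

Answer: 1 pred

Derivation:
Step 1: prey: 7+1-0=8; pred: 5+0-5=0
First extinction: pred at step 1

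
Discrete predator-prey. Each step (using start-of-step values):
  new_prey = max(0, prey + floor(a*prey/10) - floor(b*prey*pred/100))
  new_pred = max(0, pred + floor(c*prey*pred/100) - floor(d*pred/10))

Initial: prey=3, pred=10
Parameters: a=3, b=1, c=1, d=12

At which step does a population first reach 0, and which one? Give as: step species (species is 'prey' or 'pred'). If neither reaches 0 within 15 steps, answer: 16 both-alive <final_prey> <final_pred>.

Answer: 1 pred

Derivation:
Step 1: prey: 3+0-0=3; pred: 10+0-12=0
First extinction: pred at step 1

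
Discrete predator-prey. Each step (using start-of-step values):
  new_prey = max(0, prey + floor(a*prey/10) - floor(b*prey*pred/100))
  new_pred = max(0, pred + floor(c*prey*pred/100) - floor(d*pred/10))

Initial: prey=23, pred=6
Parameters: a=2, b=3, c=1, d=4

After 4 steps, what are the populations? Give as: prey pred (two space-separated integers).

Answer: 29 2

Derivation:
Step 1: prey: 23+4-4=23; pred: 6+1-2=5
Step 2: prey: 23+4-3=24; pred: 5+1-2=4
Step 3: prey: 24+4-2=26; pred: 4+0-1=3
Step 4: prey: 26+5-2=29; pred: 3+0-1=2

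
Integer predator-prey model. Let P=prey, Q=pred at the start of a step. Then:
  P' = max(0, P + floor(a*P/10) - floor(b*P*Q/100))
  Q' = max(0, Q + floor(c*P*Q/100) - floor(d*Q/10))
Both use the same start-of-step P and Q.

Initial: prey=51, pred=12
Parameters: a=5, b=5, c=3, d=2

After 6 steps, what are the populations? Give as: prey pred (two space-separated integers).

Step 1: prey: 51+25-30=46; pred: 12+18-2=28
Step 2: prey: 46+23-64=5; pred: 28+38-5=61
Step 3: prey: 5+2-15=0; pred: 61+9-12=58
Step 4: prey: 0+0-0=0; pred: 58+0-11=47
Step 5: prey: 0+0-0=0; pred: 47+0-9=38
Step 6: prey: 0+0-0=0; pred: 38+0-7=31

Answer: 0 31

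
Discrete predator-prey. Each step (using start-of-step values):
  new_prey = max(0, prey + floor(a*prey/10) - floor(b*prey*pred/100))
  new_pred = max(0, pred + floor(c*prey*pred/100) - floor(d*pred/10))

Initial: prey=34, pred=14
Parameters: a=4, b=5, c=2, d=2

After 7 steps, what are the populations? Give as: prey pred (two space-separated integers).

Answer: 0 12

Derivation:
Step 1: prey: 34+13-23=24; pred: 14+9-2=21
Step 2: prey: 24+9-25=8; pred: 21+10-4=27
Step 3: prey: 8+3-10=1; pred: 27+4-5=26
Step 4: prey: 1+0-1=0; pred: 26+0-5=21
Step 5: prey: 0+0-0=0; pred: 21+0-4=17
Step 6: prey: 0+0-0=0; pred: 17+0-3=14
Step 7: prey: 0+0-0=0; pred: 14+0-2=12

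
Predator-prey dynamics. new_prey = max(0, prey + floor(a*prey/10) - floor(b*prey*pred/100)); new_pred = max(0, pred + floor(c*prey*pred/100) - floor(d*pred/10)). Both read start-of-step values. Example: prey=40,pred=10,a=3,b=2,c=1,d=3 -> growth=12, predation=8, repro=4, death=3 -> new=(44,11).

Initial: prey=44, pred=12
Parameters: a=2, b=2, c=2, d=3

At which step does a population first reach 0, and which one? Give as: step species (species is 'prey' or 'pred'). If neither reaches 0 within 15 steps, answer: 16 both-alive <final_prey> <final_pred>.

Step 1: prey: 44+8-10=42; pred: 12+10-3=19
Step 2: prey: 42+8-15=35; pred: 19+15-5=29
Step 3: prey: 35+7-20=22; pred: 29+20-8=41
Step 4: prey: 22+4-18=8; pred: 41+18-12=47
Step 5: prey: 8+1-7=2; pred: 47+7-14=40
Step 6: prey: 2+0-1=1; pred: 40+1-12=29
Step 7: prey: 1+0-0=1; pred: 29+0-8=21
Step 8: prey: 1+0-0=1; pred: 21+0-6=15
Step 9: prey: 1+0-0=1; pred: 15+0-4=11
Step 10: prey: 1+0-0=1; pred: 11+0-3=8
Step 11: prey: 1+0-0=1; pred: 8+0-2=6
Step 12: prey: 1+0-0=1; pred: 6+0-1=5
Step 13: prey: 1+0-0=1; pred: 5+0-1=4
Step 14: prey: 1+0-0=1; pred: 4+0-1=3
Step 15: prey: 1+0-0=1; pred: 3+0-0=3
No extinction within 15 steps

Answer: 16 both-alive 1 3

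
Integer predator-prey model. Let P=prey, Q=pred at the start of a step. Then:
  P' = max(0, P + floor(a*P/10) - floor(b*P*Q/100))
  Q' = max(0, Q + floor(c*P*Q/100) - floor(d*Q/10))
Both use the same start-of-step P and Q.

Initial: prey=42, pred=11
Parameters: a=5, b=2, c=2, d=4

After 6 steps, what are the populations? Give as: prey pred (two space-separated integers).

Step 1: prey: 42+21-9=54; pred: 11+9-4=16
Step 2: prey: 54+27-17=64; pred: 16+17-6=27
Step 3: prey: 64+32-34=62; pred: 27+34-10=51
Step 4: prey: 62+31-63=30; pred: 51+63-20=94
Step 5: prey: 30+15-56=0; pred: 94+56-37=113
Step 6: prey: 0+0-0=0; pred: 113+0-45=68

Answer: 0 68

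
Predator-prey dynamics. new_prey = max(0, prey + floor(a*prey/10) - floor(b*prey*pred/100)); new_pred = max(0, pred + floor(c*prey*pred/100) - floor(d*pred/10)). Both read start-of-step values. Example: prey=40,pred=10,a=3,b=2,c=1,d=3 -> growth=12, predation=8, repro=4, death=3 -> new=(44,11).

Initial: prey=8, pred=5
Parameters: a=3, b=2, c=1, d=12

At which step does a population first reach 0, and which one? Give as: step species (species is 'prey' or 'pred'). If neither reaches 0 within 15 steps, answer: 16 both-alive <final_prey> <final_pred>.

Step 1: prey: 8+2-0=10; pred: 5+0-6=0
First extinction: pred at step 1

Answer: 1 pred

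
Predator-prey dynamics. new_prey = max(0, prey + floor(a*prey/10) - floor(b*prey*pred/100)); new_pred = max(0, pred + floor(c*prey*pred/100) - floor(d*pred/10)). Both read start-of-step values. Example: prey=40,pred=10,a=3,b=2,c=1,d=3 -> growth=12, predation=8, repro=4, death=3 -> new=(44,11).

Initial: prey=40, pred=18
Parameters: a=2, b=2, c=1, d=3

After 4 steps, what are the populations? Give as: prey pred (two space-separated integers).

Answer: 18 18

Derivation:
Step 1: prey: 40+8-14=34; pred: 18+7-5=20
Step 2: prey: 34+6-13=27; pred: 20+6-6=20
Step 3: prey: 27+5-10=22; pred: 20+5-6=19
Step 4: prey: 22+4-8=18; pred: 19+4-5=18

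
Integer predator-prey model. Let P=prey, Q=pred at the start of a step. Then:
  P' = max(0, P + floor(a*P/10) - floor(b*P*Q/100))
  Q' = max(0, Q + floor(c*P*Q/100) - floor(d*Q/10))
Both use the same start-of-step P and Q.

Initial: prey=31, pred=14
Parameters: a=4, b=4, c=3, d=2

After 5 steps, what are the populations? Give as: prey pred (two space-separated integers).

Answer: 0 28

Derivation:
Step 1: prey: 31+12-17=26; pred: 14+13-2=25
Step 2: prey: 26+10-26=10; pred: 25+19-5=39
Step 3: prey: 10+4-15=0; pred: 39+11-7=43
Step 4: prey: 0+0-0=0; pred: 43+0-8=35
Step 5: prey: 0+0-0=0; pred: 35+0-7=28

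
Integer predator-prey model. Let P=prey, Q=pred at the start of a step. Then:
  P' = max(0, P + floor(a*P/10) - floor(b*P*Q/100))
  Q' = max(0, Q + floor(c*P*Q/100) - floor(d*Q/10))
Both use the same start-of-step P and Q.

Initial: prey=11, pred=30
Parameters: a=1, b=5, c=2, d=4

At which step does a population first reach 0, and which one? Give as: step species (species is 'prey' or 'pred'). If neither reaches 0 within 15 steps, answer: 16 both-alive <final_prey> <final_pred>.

Answer: 1 prey

Derivation:
Step 1: prey: 11+1-16=0; pred: 30+6-12=24
First extinction: prey at step 1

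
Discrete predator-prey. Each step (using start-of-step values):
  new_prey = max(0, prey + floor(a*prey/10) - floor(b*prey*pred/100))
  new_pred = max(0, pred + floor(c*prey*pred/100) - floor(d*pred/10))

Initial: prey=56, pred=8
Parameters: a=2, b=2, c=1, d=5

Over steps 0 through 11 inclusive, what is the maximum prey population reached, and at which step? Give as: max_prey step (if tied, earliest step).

Answer: 68 5

Derivation:
Step 1: prey: 56+11-8=59; pred: 8+4-4=8
Step 2: prey: 59+11-9=61; pred: 8+4-4=8
Step 3: prey: 61+12-9=64; pred: 8+4-4=8
Step 4: prey: 64+12-10=66; pred: 8+5-4=9
Step 5: prey: 66+13-11=68; pred: 9+5-4=10
Step 6: prey: 68+13-13=68; pred: 10+6-5=11
Step 7: prey: 68+13-14=67; pred: 11+7-5=13
Step 8: prey: 67+13-17=63; pred: 13+8-6=15
Step 9: prey: 63+12-18=57; pred: 15+9-7=17
Step 10: prey: 57+11-19=49; pred: 17+9-8=18
Step 11: prey: 49+9-17=41; pred: 18+8-9=17
Max prey = 68 at step 5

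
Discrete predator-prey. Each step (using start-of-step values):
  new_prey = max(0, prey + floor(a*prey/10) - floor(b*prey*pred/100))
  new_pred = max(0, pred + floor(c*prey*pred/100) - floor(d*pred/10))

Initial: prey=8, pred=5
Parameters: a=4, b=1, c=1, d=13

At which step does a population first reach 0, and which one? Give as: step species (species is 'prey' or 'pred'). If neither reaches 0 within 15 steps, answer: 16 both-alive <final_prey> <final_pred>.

Step 1: prey: 8+3-0=11; pred: 5+0-6=0
First extinction: pred at step 1

Answer: 1 pred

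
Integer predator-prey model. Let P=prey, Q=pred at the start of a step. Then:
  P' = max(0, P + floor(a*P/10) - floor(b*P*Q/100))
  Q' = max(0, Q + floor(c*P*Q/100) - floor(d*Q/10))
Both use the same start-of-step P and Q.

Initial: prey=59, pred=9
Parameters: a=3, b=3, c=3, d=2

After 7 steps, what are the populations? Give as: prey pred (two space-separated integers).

Answer: 0 48

Derivation:
Step 1: prey: 59+17-15=61; pred: 9+15-1=23
Step 2: prey: 61+18-42=37; pred: 23+42-4=61
Step 3: prey: 37+11-67=0; pred: 61+67-12=116
Step 4: prey: 0+0-0=0; pred: 116+0-23=93
Step 5: prey: 0+0-0=0; pred: 93+0-18=75
Step 6: prey: 0+0-0=0; pred: 75+0-15=60
Step 7: prey: 0+0-0=0; pred: 60+0-12=48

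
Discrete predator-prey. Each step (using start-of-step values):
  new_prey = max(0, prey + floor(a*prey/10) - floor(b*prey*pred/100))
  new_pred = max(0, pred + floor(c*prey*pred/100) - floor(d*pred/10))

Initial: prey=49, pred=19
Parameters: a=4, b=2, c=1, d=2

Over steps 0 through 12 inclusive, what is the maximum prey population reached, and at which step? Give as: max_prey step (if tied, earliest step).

Step 1: prey: 49+19-18=50; pred: 19+9-3=25
Step 2: prey: 50+20-25=45; pred: 25+12-5=32
Step 3: prey: 45+18-28=35; pred: 32+14-6=40
Step 4: prey: 35+14-28=21; pred: 40+14-8=46
Step 5: prey: 21+8-19=10; pred: 46+9-9=46
Step 6: prey: 10+4-9=5; pred: 46+4-9=41
Step 7: prey: 5+2-4=3; pred: 41+2-8=35
Step 8: prey: 3+1-2=2; pred: 35+1-7=29
Step 9: prey: 2+0-1=1; pred: 29+0-5=24
Step 10: prey: 1+0-0=1; pred: 24+0-4=20
Step 11: prey: 1+0-0=1; pred: 20+0-4=16
Step 12: prey: 1+0-0=1; pred: 16+0-3=13
Max prey = 50 at step 1

Answer: 50 1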